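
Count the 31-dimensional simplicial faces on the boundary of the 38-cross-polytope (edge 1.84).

Each 31-face is the convex hull of 32 vertices, one chosen as ±e_i from each of 32 distinct axes: 2^32·C(38,32) = 11857034609688576.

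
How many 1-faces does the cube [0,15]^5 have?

Number of 1-faces = C(5,1)·2^(5-1) = 5·16 = 80.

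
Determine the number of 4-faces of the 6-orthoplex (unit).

Number of 4-faces = 2^(4+1) · C(6,4+1) = 32 · 6 = 192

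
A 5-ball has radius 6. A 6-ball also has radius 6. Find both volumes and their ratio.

V_5(6) ≈ 40931.2. V_6(6) ≈ 241105. Ratio V_5/V_6 ≈ 0.1698.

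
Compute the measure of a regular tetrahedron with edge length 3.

Volume = (√2/12) · 3³ = 3.18198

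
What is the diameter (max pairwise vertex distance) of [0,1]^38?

d = √(1² + 1² + ... + 1²) [38 terms] = √(38·1²) = 1√38 ≈ 6.16441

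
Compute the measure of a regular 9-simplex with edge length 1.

V_9 = √(10) · 1^9 / (9! · 2^(9/2)) ≈ 3.85125e-07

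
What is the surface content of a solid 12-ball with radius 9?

S_12(9) = 2·π^(12/2)·(9)^11 / Γ(12/2) = 10460353203·π^6/20 ≈ 5.02824e+11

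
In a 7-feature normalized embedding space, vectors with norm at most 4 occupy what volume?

Volume = π^{7/2}·(4)^7/Γ(9/2) = 262144·π^3/105 ≈ 77410.6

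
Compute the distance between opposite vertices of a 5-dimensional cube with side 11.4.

d = √(11.4² + 11.4² + ... + 11.4²) [5 terms] = √(5·11.4²) = 11.4√5 ≈ 25.4912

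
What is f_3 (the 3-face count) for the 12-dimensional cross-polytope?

f_3(12-orthoplex) = 2^4 · (12 choose 4) = 7920.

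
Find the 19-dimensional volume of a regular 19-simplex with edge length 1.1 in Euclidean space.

V = (1.1^19 / 19!) · √((19+1) / 2^19) ≈ 3.10525e-19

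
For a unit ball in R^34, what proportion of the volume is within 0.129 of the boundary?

1 - (1-0.129)^34 ≈ 0.990867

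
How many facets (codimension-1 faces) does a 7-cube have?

An n-cube has C(n,k)·2^(n-k) k-faces. Here C(7,6)·2^1 = 7·2 = 14.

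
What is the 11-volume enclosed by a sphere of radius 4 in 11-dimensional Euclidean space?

V = 268435456·π^5/10395 ≈ 7.9025e+06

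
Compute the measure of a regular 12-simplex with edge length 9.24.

For a regular n-simplex with edge a, V = (a^n / n!)·√((n+1)/2^n). With a=9.24, n=12: V ≈ 45.5531.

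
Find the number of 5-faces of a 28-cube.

Choose 5 of 28 axes to span the face (C(28,5) = 98280 ways), then fix each of the remaining 23 coordinates at one of its two extreme values (2^23 = 8388608 ways): 98280·8388608 = 824432394240.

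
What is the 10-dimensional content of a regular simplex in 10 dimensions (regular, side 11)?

V_10 = √(11) · 11^10 / (10! · 2^(10/2)) ≈ 740.816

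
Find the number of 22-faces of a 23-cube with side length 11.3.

f_22(23-cube) = (23 choose 22) · 2^1 = 46.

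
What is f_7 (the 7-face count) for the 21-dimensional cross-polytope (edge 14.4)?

An n-cross-polytope has 2^(k+1)·C(n,k+1) k-faces. Here 2^8·C(21,8) = 256·203490 = 52093440.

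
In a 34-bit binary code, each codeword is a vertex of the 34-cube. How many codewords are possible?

Number of vertices = 2^34 = 17179869184.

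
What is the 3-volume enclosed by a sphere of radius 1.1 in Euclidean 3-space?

Volume = π^{3/2}·(1.1)^3/Γ(5/2) ≈ 5.57528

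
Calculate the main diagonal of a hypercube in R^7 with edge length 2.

Diagonal = √7 · 2 ≈ 5.2915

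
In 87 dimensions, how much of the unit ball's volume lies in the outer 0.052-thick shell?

V(inner)/V(outer) = ((1-0.052)/1)^87 ≈ 0.009601, so the shell fraction is 0.990399.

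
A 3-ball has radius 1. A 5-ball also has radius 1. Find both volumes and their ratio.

V_3(1) ≈ 4.18879. V_5(1) ≈ 5.26379. Ratio V_3/V_5 ≈ 0.7958.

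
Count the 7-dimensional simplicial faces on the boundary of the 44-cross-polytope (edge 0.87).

f_7(44-orthoplex) = 2^8 · (44 choose 8) = 45371552512.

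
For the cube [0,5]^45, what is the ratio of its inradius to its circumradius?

r_in / r_out = (5/2) / (5√45/2) = 1/√45 ≈ 0.149071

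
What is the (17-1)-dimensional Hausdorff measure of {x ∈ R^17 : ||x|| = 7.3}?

S_17(7.3) = 2·π^(17/2)·(7.3)^16 / Γ(17/2) ≈ 1.55875e+14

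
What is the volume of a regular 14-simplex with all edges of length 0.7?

Volume = 0.7^14 · √(15/2^14) / 14! ≈ 2.35396e-15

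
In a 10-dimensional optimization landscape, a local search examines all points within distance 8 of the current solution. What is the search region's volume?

V_10(8) = π^(10/2) · (8)^10 / Γ(10/2 + 1) = 134217728·π^5/15 ≈ 2.73822e+09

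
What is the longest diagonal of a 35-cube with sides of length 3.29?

The space diagonal of an n-cube of side s is s√n. Here 3.29·√35 ≈ 19.4639.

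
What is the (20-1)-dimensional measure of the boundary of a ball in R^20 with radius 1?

The surface area of an n-ball is 2π^(n/2) r^(n-1) / Γ(n/2). For n=20, r=1: π^10/181440 ≈ 0.516138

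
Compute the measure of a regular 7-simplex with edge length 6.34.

For a regular n-simplex with edge a, V = (a^n / n!)·√((n+1)/2^n). With a=6.34, n=7: V ≈ 20.4237.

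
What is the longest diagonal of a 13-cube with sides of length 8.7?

Diagonal = √13 · 8.7 ≈ 31.3683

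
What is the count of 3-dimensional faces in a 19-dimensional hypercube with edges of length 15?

Choose 3 of 19 axes to span the face (C(19,3) = 969 ways), then fix each of the remaining 16 coordinates at one of its two extreme values (2^16 = 65536 ways): 969·65536 = 63504384.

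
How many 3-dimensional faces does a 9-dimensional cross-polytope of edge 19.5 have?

Number of 3-faces = 2^(3+1) · C(9,3+1) = 16 · 126 = 2016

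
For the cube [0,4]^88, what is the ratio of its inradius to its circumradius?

r_in / r_out = (4/2) / (4√88/2) = 1/√88 ≈ 0.1066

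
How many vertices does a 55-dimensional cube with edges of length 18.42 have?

Number of vertices = 2^55 = 36028797018963968.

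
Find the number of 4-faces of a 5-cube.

Choose 4 of 5 axes to span the face (C(5,4) = 5 ways), then fix each of the remaining 1 coordinate at one of its two extreme values (2^1 = 2 ways): 5·2 = 10.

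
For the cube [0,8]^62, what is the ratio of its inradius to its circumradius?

r_in / r_out = (8/2) / (8√62/2) = 1/√62 ≈ 0.127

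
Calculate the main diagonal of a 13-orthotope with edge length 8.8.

||(8.8,8.8,...,8.8)|| = √(13)·8.8 ≈ 31.7289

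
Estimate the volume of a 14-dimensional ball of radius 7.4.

The n-ball volume is π^(n/2)·r^n/Γ(n/2+1). With n=14, r=7.4: V ≈ 8.84836e+11.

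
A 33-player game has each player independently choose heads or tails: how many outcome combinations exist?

An n-cube has 2^n vertices; for n = 33 that is 2^33 = 8589934592.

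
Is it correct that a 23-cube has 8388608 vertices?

True. The 23-cube has 2^23 = 8388608 vertices.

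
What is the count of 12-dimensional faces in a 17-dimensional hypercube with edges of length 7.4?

Number of 12-faces = C(17,12) · 2^(17-12) = 6188 · 32 = 198016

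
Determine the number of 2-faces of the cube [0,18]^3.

An n-cube has C(n,k)·2^(n-k) k-faces. Here C(3,2)·2^1 = 3·2 = 6.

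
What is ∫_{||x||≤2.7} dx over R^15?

Volume = π^{15/2}·(2.7)^15/Γ(17/2) ≈ 1.1269e+06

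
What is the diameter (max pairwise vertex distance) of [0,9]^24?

Diagonal = √24 · 9 ≈ 44.0908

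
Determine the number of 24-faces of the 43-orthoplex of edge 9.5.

f_24(43-orthoplex) = 2^25 · (43 choose 25) = 20413142314612948992.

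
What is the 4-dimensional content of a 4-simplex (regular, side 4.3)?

V = (4.3^4 / 4!) · √((4+1) / 2^4) ≈ 7.9632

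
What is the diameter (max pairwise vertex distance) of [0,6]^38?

d = √(6² + 6² + ... + 6²) [38 terms] = √(38·6²) = 6√38 ≈ 36.9865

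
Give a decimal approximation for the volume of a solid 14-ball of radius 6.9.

The n-ball volume is π^(n/2)·r^n/Γ(n/2+1). With n=14, r=6.9: V ≈ 3.32281e+11.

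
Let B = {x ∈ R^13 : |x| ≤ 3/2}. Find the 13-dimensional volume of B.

The n-ball volume is π^(n/2)·r^n/Γ(n/2+1). With n=13, r=3/2: V = 59049·π^6/320320 ≈ 177.226.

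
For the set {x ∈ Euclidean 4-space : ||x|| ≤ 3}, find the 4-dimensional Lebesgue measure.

V = 81·π^2/2 ≈ 399.719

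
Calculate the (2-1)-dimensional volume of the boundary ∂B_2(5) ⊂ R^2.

|∂B_2(5)| = 2πr = 2π·5 ≈ 31.4159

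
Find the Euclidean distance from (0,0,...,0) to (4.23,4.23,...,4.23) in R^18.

||(4.23,4.23,...,4.23)|| = √(18)·4.23 ≈ 17.9464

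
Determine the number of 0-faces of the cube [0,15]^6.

f_0(6-cube) = (6 choose 0) · 2^6 = 64.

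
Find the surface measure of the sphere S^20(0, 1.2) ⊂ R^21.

The surface area of an n-ball is 2π^(n/2) r^(n-1) / Γ(n/2). For n=21, r=1.2: 11.2303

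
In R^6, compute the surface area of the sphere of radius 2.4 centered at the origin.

S = n·V_n(r)/r = 6·V_6(2.4)/2.4 (volume-to-surface relation), giving 2468.91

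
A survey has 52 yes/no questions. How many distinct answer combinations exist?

Number of vertices = 2^52 = 4503599627370496.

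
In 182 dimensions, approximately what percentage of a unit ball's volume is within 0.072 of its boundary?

1 - (1-0.072)^182 ≈ 0.9999987591 ≈ 99.999876%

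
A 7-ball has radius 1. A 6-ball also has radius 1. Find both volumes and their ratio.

V_7(1.0) ≈ 4.72477. V_6(1.0) ≈ 5.16771. Ratio V_7/V_6 ≈ 0.9143.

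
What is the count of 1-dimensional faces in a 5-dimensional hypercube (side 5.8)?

Number of 1-faces = C(5,1) · 2^(5-1) = 5 · 16 = 80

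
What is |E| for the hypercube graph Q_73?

The 73-cube has n·2^(n-1) = 73·2^72 = 73·4722366482869645213696 = 344732753249484100599808 edges.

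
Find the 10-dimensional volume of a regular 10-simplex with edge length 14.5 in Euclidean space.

For a regular n-simplex with edge a, V = (a^n / n!)·√((n+1)/2^n). With a=14.5, n=10: V ≈ 11734.5.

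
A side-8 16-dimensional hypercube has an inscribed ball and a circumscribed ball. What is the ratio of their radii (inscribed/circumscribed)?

Ratio = (s/2)/(s√16/2) = 16^(-1/2) ≈ 0.25.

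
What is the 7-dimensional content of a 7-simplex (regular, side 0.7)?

Volume = 0.7^7 · √(8/2^7) / 7! ≈ 4.08503e-06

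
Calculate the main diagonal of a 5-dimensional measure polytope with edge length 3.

Diagonal = √5 · 3 ≈ 6.7082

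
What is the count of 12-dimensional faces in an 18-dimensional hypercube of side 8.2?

Choose 12 of 18 axes to span the face (C(18,12) = 18564 ways), then fix each of the remaining 6 coordinates at one of its two extreme values (2^6 = 64 ways): 18564·64 = 1188096.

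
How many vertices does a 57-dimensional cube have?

An n-cube has 2^n vertices; for n = 57 that is 2^57 = 144115188075855872.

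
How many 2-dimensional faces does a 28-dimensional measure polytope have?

Number of 2-faces = C(28,2) · 2^(28-2) = 378 · 67108864 = 25367150592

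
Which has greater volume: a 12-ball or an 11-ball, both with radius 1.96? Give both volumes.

V_12(1.96) ≈ 4291.8. V_11(1.96) ≈ 3089.74. The 12-ball is larger.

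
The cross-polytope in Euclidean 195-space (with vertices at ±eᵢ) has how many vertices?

The vertices are ±e_1, ..., ±e_195, so there are 2·195 = 390.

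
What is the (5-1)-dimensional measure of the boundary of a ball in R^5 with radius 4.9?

S_5(4.9) = 2·π^(5/2)·(4.9)^4 / Γ(5/2) ≈ 15172.3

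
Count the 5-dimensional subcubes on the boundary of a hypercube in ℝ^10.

Choose 5 of 10 axes to span the face (C(10,5) = 252 ways), then fix each of the remaining 5 coordinates at one of its two extreme values (2^5 = 32 ways): 252·32 = 8064.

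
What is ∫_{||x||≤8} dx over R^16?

Volume = π^{16/2}·(8)^16/Γ(9) = 2199023255552·π^8/315 ≈ 6.62397e+13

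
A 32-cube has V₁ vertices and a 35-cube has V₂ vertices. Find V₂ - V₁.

V₁ = 2^32 = 4294967296. V₂ = 2^35 = 34359738368. V₂ - V₁ = 30064771072.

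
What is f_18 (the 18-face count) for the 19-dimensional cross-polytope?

Number of 18-faces = 2^(18+1) · C(19,18+1) = 524288 · 1 = 524288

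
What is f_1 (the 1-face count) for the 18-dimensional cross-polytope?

An n-cross-polytope has 2^(k+1)·C(n,k+1) k-faces. Here 2^2·C(18,2) = 4·153 = 612.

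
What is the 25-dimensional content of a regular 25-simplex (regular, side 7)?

For a regular n-simplex with edge a, V = (a^n / n!)·√((n+1)/2^n). With a=7, n=25: V ≈ 7.61057e-08.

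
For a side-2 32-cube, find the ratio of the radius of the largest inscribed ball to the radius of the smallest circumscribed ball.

r_in / r_out = (2/2) / (2√32/2) = 1/√32 ≈ 0.176777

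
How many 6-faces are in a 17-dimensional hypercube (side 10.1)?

Number of 6-faces = C(17,6) · 2^(17-6) = 12376 · 2048 = 25346048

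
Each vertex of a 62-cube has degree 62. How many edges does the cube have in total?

An n-cube has n·2^(n-1) edges. With n = 62: 62·2305843009213693952 = 142962266571249025024.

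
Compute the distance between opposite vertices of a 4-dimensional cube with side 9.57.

Diagonal = √4 · 9.57 = 19.14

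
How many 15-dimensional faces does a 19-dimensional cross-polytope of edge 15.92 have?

Number of 15-faces = 2^(15+1) · C(19,15+1) = 65536 · 969 = 63504384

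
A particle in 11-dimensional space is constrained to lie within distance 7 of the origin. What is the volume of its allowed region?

V_11(7) = π^(11/2) · (7)^11 / Γ(11/2 + 1) = 18078415936·π^5/1485 ≈ 3.72549e+09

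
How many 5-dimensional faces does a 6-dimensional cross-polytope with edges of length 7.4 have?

An n-cross-polytope has 2^(k+1)·C(n,k+1) k-faces. Here 2^6·C(6,6) = 64·1 = 64.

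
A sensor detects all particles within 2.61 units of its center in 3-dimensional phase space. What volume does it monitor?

V_3(2.61) = π^(3/2) · (2.61)^3 / Γ(3/2 + 1) ≈ 74.4749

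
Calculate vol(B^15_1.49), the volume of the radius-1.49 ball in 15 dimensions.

Volume = π^{15/2}·(1.49)^15/Γ(17/2) ≈ 151.086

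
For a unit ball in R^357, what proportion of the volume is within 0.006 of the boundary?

Shell fraction = 1 - (1-0.006)^357 ≈ 0.883335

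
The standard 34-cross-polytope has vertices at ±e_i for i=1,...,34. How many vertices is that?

The vertices are ±e_1, ..., ±e_34, so there are 2·34 = 68.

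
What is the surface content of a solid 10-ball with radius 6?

S_10(6) = 2·π^(10/2)·(6)^9 / Γ(10/2) = 839808·π^5 ≈ 2.56998e+08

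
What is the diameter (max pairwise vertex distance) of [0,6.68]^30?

Diagonal = √30 · 6.68 ≈ 36.5879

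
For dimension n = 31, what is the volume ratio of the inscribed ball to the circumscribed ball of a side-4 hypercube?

Volume scales as r^n, and r_in/r_out = 1/√31, giving (1/√31)^31 ≈ 7.65409e-24.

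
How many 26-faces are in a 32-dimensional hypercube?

f_26(32-cube) = (32 choose 26) · 2^6 = 57996288.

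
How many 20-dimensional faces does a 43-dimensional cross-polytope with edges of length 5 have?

An n-cross-polytope has 2^(k+1)·C(n,k+1) k-faces. Here 2^21·C(43,21) = 2097152·1052049481860 = 2206307674981662720.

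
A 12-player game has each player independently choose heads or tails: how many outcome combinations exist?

An n-cube has 2^n vertices; for n = 12 that is 2^12 = 4096.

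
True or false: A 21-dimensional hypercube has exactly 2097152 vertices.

True. The 21-cube has 2^21 = 2097152 vertices.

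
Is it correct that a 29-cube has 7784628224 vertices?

False. The 29-cube has 2^29 = 536870912 vertices.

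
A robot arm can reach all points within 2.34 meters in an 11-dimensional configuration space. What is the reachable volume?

The n-ball volume is π^(n/2)·r^n/Γ(n/2+1). With n=11, r=2.34: V ≈ 21701.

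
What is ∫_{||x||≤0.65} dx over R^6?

The n-ball volume is π^(n/2)·r^n/Γ(n/2+1). With n=6, r=0.65: V ≈ 0.389743.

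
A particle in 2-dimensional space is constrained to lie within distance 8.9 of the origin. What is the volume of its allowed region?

Volume = π^{2/2}·(8.9)^2/Γ(2) ≈ 248.846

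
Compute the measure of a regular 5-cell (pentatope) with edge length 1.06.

Volume = 1.06^4 · √(5/2^4) / 4! ≈ 0.0294061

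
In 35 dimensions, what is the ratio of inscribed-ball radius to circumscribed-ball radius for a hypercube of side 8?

r_in = 8/2 (half the side); r_out = 8√35/2 (half the diagonal). Ratio = 1/√35 ≈ 0.169031.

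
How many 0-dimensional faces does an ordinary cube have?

Number of 0-faces = C(3,0) · 2^(3-0) = 1 · 8 = 8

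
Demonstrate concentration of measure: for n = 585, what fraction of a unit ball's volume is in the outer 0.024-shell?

1 - (1-0.024)^585 ≈ 0.9999993268 ≈ 99.999933%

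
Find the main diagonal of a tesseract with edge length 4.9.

Diagonal = √4 · 4.9 = 9.8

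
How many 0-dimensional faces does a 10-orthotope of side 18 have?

Choose 0 of 10 axes to span the face (C(10,0) = 1 way), then fix each of the remaining 10 coordinates at one of its two extreme values (2^10 = 1024 ways): 1·1024 = 1024.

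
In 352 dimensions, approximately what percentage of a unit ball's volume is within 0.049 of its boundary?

1 - (1-0.049)^352 ≈ 0.9999999791 ≈ 99.999998%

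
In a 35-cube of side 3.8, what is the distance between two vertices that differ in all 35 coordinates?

Diagonal = √35 · 3.8 ≈ 22.4811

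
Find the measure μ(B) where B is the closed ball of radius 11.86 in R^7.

V_7(11.86) = π^(7/2) · (11.86)^7 / Γ(7/2 + 1) ≈ 1.55946e+08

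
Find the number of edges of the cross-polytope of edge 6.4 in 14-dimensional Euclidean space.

An n-cross-polytope has 2^(k+1)·C(n,k+1) k-faces. Here 2^2·C(14,2) = 4·91 = 364.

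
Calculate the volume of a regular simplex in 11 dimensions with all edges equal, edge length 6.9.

V = (6.9^11 / 11!) · √((11+1) / 2^11) ≈ 3.23676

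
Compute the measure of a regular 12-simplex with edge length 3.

V_12 = √(13) · 3^12 / (12! · 2^(12/2)) ≈ 6.25043e-05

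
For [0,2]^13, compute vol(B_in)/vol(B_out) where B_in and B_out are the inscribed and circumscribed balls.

V_in / V_out = (r_in/r_out)^13 = (1/√13)^13 = 13^(-13/2) ≈ 5.74603e-08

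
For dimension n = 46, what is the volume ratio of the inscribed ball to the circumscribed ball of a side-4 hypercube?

The radii are 4/2 and 4√46/2, so the volume ratio is (1/√46)^46 = 46^{-46/2} ≈ 5.70913e-39.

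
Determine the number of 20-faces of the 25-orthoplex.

An n-cross-polytope has 2^(k+1)·C(n,k+1) k-faces. Here 2^21·C(25,21) = 2097152·12650 = 26528972800.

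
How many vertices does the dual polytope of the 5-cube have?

The 5-dimensional cross-polytope has 2n = 2·5 = 10 vertices.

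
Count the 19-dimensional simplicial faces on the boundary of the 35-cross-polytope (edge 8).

An n-cross-polytope has 2^(k+1)·C(n,k+1) k-faces. Here 2^20·C(35,20) = 1048576·3247943160 = 3405715246940160.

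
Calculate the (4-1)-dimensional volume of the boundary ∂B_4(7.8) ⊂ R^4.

S = n·V_n(r)/r = 4·V_4(7.8)/7.8 (volume-to-surface relation), giving 9367.28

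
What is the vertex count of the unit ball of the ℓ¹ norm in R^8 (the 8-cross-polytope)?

Number of vertices = 2n = 16.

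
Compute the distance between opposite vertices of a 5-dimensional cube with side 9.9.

||(9.9,9.9,...,9.9)|| = √(5)·9.9 ≈ 22.1371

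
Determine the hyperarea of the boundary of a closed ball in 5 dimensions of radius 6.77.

The surface area of an n-ball is 2π^(n/2) r^(n-1) / Γ(n/2). For n=5, r=6.77: 55287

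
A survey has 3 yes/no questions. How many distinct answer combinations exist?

Number of vertices = 2^3 = 8.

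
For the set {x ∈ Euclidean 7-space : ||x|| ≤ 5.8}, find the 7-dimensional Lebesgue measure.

V_7(5.8) = π^(7/2) · (5.8)^7 / Γ(7/2 + 1) ≈ 1.04322e+06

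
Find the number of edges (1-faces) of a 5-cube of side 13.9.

Choose 1 of 5 axes to span the face (C(5,1) = 5 ways), then fix each of the remaining 4 coordinates at one of its two extreme values (2^4 = 16 ways): 5·16 = 80.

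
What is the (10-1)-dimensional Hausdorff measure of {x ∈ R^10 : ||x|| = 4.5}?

The surface area of an n-ball is 2π^(n/2) r^(n-1) / Γ(n/2). For n=10, r=4.5: 129140163·π^5/2048 ≈ 1.92966e+07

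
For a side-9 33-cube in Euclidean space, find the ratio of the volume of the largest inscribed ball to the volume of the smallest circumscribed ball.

The radii are 9/2 and 9√33/2, so the volume ratio is (1/√33)^33 = 33^{-33/2} ≈ 8.80076e-26.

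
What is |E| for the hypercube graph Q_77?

An n-cube has n·2^(n-1) edges. With n = 77: 77·75557863725914323419136 = 5817955506895402903273472.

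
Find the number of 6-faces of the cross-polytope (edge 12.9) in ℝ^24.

Each 6-face is the convex hull of 7 vertices, one chosen as ±e_i from each of 7 distinct axes: 2^7·C(24,7) = 44301312.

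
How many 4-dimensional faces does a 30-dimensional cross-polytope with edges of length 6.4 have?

Each 4-face is the convex hull of 5 vertices, one chosen as ±e_i from each of 5 distinct axes: 2^5·C(30,5) = 4560192.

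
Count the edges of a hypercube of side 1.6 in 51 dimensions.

The 51-cube has n·2^(n-1) = 51·2^50 = 51·1125899906842624 = 57420895248973824 edges.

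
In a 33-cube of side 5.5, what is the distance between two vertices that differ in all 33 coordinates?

d = √(5.5² + 5.5² + ... + 5.5²) [33 terms] = √(33·5.5²) = 5.5√33 ≈ 31.5951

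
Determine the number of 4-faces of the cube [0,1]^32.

f_4(32-cube) = (32 choose 4) · 2^28 = 9652938997760.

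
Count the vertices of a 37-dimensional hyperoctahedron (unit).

The vertices are ±e_1, ..., ±e_37, so there are 2·37 = 74.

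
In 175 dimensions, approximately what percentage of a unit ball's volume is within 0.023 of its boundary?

1 - (1-0.023)^175 ≈ 0.982957 ≈ 98.30%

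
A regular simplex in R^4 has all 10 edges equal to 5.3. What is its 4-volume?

V_4 = √(5) · 5.3^4 / (4! · 2^(4/2)) ≈ 18.3788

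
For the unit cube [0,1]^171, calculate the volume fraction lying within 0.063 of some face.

Shell fraction = 1 - (1-0.126)^171 ≈ 1 - 9.964e-11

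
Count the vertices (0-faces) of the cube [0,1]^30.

The 30-cube has 2^30 = 1073741824 vertices.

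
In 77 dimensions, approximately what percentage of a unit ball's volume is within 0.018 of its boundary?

1 - (1-0.018)^77 ≈ 0.753064 ≈ 75.31%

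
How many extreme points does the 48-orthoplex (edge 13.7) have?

The vertices are ±e_1, ..., ±e_48, so there are 2·48 = 96.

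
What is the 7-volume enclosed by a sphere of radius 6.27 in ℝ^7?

The n-ball volume is π^(n/2)·r^n/Γ(n/2+1). With n=7, r=6.27: V ≈ 1.79992e+06.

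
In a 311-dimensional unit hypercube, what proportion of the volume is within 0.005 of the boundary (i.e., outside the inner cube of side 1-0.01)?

Shell fraction = 1 - (1-0.01)^311 ≈ 0.956092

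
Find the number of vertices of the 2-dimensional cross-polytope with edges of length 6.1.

Number of vertices = 2n = 4.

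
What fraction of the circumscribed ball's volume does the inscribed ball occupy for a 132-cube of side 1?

V_in/V_out = n^(-n/2) = 132^(-132/2) ≈ 1.10185e-140.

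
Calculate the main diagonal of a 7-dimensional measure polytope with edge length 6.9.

The space diagonal of an n-cube of side s is s√n. Here 6.9·√7 ≈ 18.2557.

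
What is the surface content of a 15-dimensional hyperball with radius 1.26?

The surface area of an n-ball is 2π^(n/2) r^(n-1) / Γ(n/2). For n=15, r=1.26: 145.448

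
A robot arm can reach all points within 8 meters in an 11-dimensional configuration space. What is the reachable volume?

V = 549755813888·π^5/10395 ≈ 1.61843e+10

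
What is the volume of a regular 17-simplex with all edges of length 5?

V = (5^17 / 17!) · √((17+1) / 2^17) ≈ 2.51364e-05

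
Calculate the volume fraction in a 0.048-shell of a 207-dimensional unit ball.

V(inner)/V(outer) = ((1-0.048)/1)^207 ≈ 3.783e-05, so the shell fraction is 0.999962.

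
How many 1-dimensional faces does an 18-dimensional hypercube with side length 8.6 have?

f_1(18-cube) = (18 choose 1) · 2^17 = 2359296.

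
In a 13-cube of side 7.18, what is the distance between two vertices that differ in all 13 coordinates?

d = √(7.18² + 7.18² + ... + 7.18²) [13 terms] = √(13·7.18²) = 7.18√13 ≈ 25.8879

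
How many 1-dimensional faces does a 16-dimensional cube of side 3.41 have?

Number of 1-faces = C(16,1) · 2^(16-1) = 16 · 32768 = 524288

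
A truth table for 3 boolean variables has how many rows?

Each vertex is a binary string of length 3, so there are 2^3 = 8.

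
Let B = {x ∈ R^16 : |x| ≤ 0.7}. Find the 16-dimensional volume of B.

V_16(0.7) = π^(16/2) · (0.7)^16 / Γ(16/2 + 1) ≈ 0.000782073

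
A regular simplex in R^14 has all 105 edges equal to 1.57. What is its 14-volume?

V_14 = √(15) · 1.57^14 / (14! · 2^(14/2)) ≈ 1.91877e-10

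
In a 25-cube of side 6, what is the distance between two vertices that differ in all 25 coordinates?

d = √(6² + 6² + ... + 6²) [25 terms] = √(25·6²) = 6√25 = 30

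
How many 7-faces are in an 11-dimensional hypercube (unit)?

Choose 7 of 11 axes to span the face (C(11,7) = 330 ways), then fix each of the remaining 4 coordinates at one of its two extreme values (2^4 = 16 ways): 330·16 = 5280.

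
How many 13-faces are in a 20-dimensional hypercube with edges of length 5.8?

An n-cube has C(n,k)·2^(n-k) k-faces. Here C(20,13)·2^7 = 77520·128 = 9922560.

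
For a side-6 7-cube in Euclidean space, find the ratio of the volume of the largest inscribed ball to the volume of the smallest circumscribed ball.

V_in / V_out = (r_in/r_out)^7 = (1/√7)^7 = 7^(-7/2) ≈ 0.00110194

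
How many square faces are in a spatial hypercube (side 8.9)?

An n-cube has C(n,k)·2^(n-k) k-faces. Here C(3,2)·2^1 = 3·2 = 6.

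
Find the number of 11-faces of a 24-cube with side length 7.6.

An n-cube has C(n,k)·2^(n-k) k-faces. Here C(24,11)·2^13 = 2496144·8192 = 20448411648.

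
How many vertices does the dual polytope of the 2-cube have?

An n-cross-polytope has 2n vertices; here n = 2, giving 4.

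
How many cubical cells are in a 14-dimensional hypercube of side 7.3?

Number of 3-faces = C(14,3) · 2^(14-3) = 364 · 2048 = 745472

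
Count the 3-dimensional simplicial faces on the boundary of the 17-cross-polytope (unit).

An n-cross-polytope has 2^(k+1)·C(n,k+1) k-faces. Here 2^4·C(17,4) = 16·2380 = 38080.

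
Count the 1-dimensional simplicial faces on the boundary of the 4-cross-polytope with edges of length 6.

Number of 1-faces = 2^(1+1) · C(4,1+1) = 4 · 6 = 24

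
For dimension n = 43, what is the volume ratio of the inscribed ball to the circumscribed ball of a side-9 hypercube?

The radii are 9/2 and 9√43/2, so the volume ratio is (1/√43)^43 = 43^{-43/2} ≈ 7.59326e-36.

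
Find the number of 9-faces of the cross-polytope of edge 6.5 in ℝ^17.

Number of 9-faces = 2^(9+1) · C(17,9+1) = 1024 · 19448 = 19914752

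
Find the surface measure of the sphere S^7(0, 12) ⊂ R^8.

|∂B_8(12)| = 11943936·π^4 ≈ 1.16345e+09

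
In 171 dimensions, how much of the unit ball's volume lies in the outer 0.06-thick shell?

1 - (1-0.06)^171 ≈ 0.999975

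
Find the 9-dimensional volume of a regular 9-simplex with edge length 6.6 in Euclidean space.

V_9 = √(10) · 6.6^9 / (9! · 2^(9/2)) ≈ 9.15161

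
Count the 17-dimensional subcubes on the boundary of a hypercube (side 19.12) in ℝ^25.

Number of 17-faces = C(25,17) · 2^(25-17) = 1081575 · 256 = 276883200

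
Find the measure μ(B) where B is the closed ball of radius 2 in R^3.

Volume = π^{3/2}·(2)^3/Γ(5/2) = 32·π/3 ≈ 33.5103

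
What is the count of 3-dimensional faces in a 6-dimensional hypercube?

Number of 3-faces = C(6,3) · 2^(6-3) = 20 · 8 = 160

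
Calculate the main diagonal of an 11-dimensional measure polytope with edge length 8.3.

d = √(8.3² + 8.3² + ... + 8.3²) [11 terms] = √(11·8.3²) = 8.3√11 ≈ 27.528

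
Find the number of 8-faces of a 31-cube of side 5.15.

Choose 8 of 31 axes to span the face (C(31,8) = 7888725 ways), then fix each of the remaining 23 coordinates at one of its two extreme values (2^23 = 8388608 ways): 7888725·8388608 = 66175421644800.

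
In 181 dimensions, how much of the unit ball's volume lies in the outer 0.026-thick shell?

Shell fraction = 1 - (1-0.026)^181 ≈ 0.991505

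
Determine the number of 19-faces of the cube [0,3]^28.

Choose 19 of 28 axes to span the face (C(28,19) = 6906900 ways), then fix each of the remaining 9 coordinates at one of its two extreme values (2^9 = 512 ways): 6906900·512 = 3536332800.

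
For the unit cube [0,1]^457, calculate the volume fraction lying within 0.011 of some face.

Shell fraction = 1 - (1-0.022)^457 ≈ 0.999962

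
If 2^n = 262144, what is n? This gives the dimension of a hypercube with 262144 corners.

2^n = 262144 ⇒ n = log_2(262144) = 18.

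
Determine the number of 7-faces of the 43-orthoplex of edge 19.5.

An n-cross-polytope has 2^(k+1)·C(n,k+1) k-faces. Here 2^8·C(43,8) = 256·145008513 = 37122179328.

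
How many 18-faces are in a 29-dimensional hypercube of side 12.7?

Choose 18 of 29 axes to span the face (C(29,18) = 34597290 ways), then fix each of the remaining 11 coordinates at one of its two extreme values (2^11 = 2048 ways): 34597290·2048 = 70855249920.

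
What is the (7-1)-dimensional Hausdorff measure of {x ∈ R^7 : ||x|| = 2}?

S_7(2) = 2·π^(7/2)·(2)^6 / Γ(7/2) = 1024·π^3/15 ≈ 2116.7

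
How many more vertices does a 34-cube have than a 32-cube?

The 34-cube has 2^34 = 17179869184 vertices. The 32-cube has 2^32 = 4294967296 vertices. Difference: 17179869184 - 4294967296 = 12884901888.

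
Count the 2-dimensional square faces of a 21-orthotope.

Choose 2 of 21 axes to span the face (C(21,2) = 210 ways), then fix each of the remaining 19 coordinates at one of its two extreme values (2^19 = 524288 ways): 210·524288 = 110100480.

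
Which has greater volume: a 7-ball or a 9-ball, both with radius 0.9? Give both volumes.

V_7(0.9) ≈ 2.25984. V_9(0.9) ≈ 1.27791. The 7-ball is larger.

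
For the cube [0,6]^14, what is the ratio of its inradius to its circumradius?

For an n-cube of any side s, the inradius is s/2 and the circumradius is s√n/2, so the ratio is 1/√14 ≈ 0.267261.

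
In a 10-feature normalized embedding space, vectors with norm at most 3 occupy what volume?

The n-ball volume is π^(n/2)·r^n/Γ(n/2+1). With n=10, r=3: V = 19683·π^5/40 ≈ 150585.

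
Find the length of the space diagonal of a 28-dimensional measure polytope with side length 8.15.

d = √(8.15² + 8.15² + ... + 8.15²) [28 terms] = √(28·8.15²) = 8.15√28 ≈ 43.1257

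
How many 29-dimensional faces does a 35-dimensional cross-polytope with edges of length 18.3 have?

Each 29-face is the convex hull of 30 vertices, one chosen as ±e_i from each of 30 distinct axes: 2^30·C(35,30) = 348570955808768.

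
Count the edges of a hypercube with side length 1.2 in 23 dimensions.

Number of 1-faces = C(23,1)·2^(23-1) = 23·4194304 = 96468992.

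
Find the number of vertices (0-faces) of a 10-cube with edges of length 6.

Number of 0-faces = C(10,0) · 2^(10-0) = 1 · 1024 = 1024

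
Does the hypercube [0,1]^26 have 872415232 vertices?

False. The 26-cube has 2^26 = 67108864 vertices.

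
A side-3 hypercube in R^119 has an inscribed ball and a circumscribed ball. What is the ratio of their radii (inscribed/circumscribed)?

r_in / r_out = (3/2) / (3√119/2) = 1/√119 ≈ 0.0916698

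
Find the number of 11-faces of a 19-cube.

Number of 11-faces = C(19,11) · 2^(19-11) = 75582 · 256 = 19348992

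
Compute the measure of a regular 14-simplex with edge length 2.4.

V = (2.4^14 / 14!) · √((14+1) / 2^14) ≈ 7.30104e-08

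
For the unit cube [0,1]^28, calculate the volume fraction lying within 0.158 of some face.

The inner cube has side 1-2·0.158 = 0.684 and volume (0.684)^28 ≈ 2.408e-05, so the shell holds 0.999976 of the volume.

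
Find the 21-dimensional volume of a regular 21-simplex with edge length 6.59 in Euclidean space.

Volume = 6.59^21 · √(22/2^21) / 21! ≈ 9.96888e-06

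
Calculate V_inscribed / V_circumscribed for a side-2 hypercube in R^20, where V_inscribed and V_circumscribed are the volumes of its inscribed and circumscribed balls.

V_in / V_out = (r_in/r_out)^20 = (1/√20)^20 = 20^(-20/2) ≈ 9.76562e-14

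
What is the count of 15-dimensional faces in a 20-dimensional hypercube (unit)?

Number of 15-faces = C(20,15) · 2^(20-15) = 15504 · 32 = 496128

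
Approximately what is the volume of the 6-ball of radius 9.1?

Volume = π^{6/2}·(9.1)^6/Γ(4) ≈ 2.93459e+06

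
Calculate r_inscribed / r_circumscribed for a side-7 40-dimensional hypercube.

r_in / r_out = (7/2) / (7√40/2) = 1/√40 ≈ 0.158114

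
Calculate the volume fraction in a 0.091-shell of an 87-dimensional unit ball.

V(inner)/V(outer) = ((1-0.091)/1)^87 ≈ 0.0002483, so the shell fraction is 0.999752.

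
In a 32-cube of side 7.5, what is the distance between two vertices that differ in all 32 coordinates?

d = √(7.5² + 7.5² + ... + 7.5²) [32 terms] = √(32·7.5²) = 7.5√32 ≈ 42.4264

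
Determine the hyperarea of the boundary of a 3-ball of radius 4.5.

S_3(4.5) = 2·π^(3/2)·(4.5)^2 / Γ(3/2) = 4πr² = 4π·(4.5)² ≈ 254.469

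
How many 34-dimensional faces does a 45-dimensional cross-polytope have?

Number of 34-faces = 2^(34+1) · C(45,34+1) = 34359738368 · 3190187286 = 109614000491879989248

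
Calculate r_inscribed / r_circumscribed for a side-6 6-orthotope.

r_in = 6/2 (half the side); r_out = 6√6/2 (half the diagonal). Ratio = 1/√6 ≈ 0.408248.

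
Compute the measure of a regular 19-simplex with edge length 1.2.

V_19 = √(20) · 1.2^19 / (19! · 2^(19/2)) ≈ 1.62211e-18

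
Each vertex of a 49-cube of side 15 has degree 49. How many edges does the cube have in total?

Number of 1-faces = C(49,1)·2^(49-1) = 49·281474976710656 = 13792273858822144.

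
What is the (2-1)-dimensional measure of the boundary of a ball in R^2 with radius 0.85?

S = n·V_n(r)/r = 2·V_2(0.85)/0.85 (volume-to-surface relation), giving 2πr = 2π·0.85 ≈ 5.34071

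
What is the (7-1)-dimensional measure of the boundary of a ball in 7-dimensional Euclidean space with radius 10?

S = n·V_n(r)/r = 7·V_7(10)/10 (volume-to-surface relation), giving 3200000·π^3/3 ≈ 3.30734e+07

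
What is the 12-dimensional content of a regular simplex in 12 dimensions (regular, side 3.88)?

For a regular n-simplex with edge a, V = (a^n / n!)·√((n+1)/2^n). With a=3.88, n=12: V ≈ 0.0013691.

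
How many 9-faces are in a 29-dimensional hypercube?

Number of 9-faces = C(29,9) · 2^(29-9) = 10015005 · 1048576 = 10501493882880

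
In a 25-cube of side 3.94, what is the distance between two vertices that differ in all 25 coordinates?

Diagonal = √25 · 3.94 = 19.7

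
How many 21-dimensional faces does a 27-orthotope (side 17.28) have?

Choose 21 of 27 axes to span the face (C(27,21) = 296010 ways), then fix each of the remaining 6 coordinates at one of its two extreme values (2^6 = 64 ways): 296010·64 = 18944640.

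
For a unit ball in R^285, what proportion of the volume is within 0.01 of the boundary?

V(inner)/V(outer) = ((1-0.01)/1)^285 ≈ 0.05702, so the shell fraction is 0.94298.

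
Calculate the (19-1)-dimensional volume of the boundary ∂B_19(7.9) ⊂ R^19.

|∂B_19(7.9)| ≈ 1.27241e+16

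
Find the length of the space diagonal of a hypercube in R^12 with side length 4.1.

||(4.1,4.1,...,4.1)|| = √(12)·4.1 ≈ 14.2028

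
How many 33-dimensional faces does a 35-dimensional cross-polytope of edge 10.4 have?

Each 33-face is the convex hull of 34 vertices, one chosen as ±e_i from each of 34 distinct axes: 2^34·C(35,34) = 601295421440.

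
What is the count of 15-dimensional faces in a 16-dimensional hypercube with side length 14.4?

Choose 15 of 16 axes to span the face (C(16,15) = 16 ways), then fix each of the remaining 1 coordinate at one of its two extreme values (2^1 = 2 ways): 16·2 = 32.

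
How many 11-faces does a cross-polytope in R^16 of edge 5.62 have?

Each 11-face is the convex hull of 12 vertices, one chosen as ±e_i from each of 12 distinct axes: 2^12·C(16,12) = 7454720.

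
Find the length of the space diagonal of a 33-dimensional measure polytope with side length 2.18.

d = √(2.18² + 2.18² + ... + 2.18²) [33 terms] = √(33·2.18²) = 2.18√33 ≈ 12.5231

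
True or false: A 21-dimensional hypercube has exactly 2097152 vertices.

True. The 21-cube has 2^21 = 2097152 vertices.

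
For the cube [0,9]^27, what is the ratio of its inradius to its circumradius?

For an n-cube of any side s, the inradius is s/2 and the circumradius is s√n/2, so the ratio is 1/√27 ≈ 0.19245.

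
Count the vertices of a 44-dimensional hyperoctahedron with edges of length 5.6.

The 44-dimensional cross-polytope has 2n = 2·44 = 88 vertices.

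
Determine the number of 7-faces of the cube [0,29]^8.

An n-cube has C(n,k)·2^(n-k) k-faces. Here C(8,7)·2^1 = 8·2 = 16.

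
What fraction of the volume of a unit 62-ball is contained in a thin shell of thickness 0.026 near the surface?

Shell fraction = 1 - (1-0.026)^62 ≈ 0.804721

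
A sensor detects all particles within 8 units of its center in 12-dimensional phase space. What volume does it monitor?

Volume = π^{12/2}·(8)^12/Γ(7) = 4294967296·π^6/45 ≈ 9.17586e+10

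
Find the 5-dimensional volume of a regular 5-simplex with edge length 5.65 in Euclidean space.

V_5 = √(6) · 5.65^5 / (5! · 2^(5/2)) ≈ 20.776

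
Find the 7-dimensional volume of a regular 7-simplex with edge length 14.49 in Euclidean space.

V_7 = √(8) · 14.49^7 / (7! · 2^(7/2)) ≈ 6652.55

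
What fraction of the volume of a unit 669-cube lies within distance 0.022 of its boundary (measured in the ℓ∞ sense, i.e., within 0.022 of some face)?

The inner cube has side 1-2·0.022 = 0.956 and volume (0.956)^669 ≈ 8.44e-14, so the shell holds 1 - 8.44e-14 of the volume.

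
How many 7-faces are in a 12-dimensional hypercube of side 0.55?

Choose 7 of 12 axes to span the face (C(12,7) = 792 ways), then fix each of the remaining 5 coordinates at one of its two extreme values (2^5 = 32 ways): 792·32 = 25344.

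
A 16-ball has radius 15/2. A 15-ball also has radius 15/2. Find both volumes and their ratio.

V_16(7.5) ≈ 2.35862e+13. V_15(7.5) ≈ 5.0974e+12. Ratio V_16/V_15 ≈ 4.627.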